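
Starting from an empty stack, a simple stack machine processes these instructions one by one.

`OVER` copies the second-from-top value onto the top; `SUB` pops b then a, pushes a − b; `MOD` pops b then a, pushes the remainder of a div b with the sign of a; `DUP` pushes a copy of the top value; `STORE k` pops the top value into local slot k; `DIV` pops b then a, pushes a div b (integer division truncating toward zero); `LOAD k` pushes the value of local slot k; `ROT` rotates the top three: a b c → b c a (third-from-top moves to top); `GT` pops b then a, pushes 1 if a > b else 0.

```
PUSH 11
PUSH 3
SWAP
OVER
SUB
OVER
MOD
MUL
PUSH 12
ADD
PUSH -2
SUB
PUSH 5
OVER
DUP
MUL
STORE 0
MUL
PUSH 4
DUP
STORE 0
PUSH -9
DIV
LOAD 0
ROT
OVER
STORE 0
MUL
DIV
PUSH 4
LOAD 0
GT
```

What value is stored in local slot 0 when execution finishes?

4

PUSH 11 : 11
PUSH 3  : 11 3
SWAP    : 3 11
OVER    : 3 11 3
SUB     : 3 8
OVER    : 3 8 3
MOD     : 3 2
MUL     : 6
PUSH 12 : 6 12
ADD     : 18
PUSH -2 : 18 -2
SUB     : 20
PUSH 5  : 20 5
OVER    : 20 5 20
DUP     : 20 5 20 20
MUL     : 20 5 400
STORE 0 : 20 5
MUL     : 100
PUSH 4  : 100 4
DUP     : 100 4 4
STORE 0 : 100 4
PUSH -9 : 100 4 -9
DIV     : 100 0
LOAD 0  : 100 0 4
ROT     : 0 4 100
OVER    : 0 4 100 4
STORE 0 : 0 4 100
MUL     : 0 400
DIV     : 0
PUSH 4  : 0 4
LOAD 0  : 0 4 4
GT      : 0 0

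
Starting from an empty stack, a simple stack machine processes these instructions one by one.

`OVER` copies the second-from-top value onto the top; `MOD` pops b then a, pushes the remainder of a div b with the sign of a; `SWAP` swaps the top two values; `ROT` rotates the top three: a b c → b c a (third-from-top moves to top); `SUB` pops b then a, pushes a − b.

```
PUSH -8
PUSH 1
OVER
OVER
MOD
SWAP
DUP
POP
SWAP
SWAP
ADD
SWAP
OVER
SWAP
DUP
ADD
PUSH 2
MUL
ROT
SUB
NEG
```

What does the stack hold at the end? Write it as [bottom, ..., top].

[1, 33]

PUSH -8 -> [-8]
PUSH 1  -> [-8, 1]
OVER    -> [-8, 1, -8]
OVER    -> [-8, 1, -8, 1]
MOD     -> [-8, 1, 0]
SWAP    -> [-8, 0, 1]
DUP     -> [-8, 0, 1, 1]
POP     -> [-8, 0, 1]
SWAP    -> [-8, 1, 0]
SWAP    -> [-8, 0, 1]
ADD     -> [-8, 1]
SWAP    -> [1, -8]
OVER    -> [1, -8, 1]
SWAP    -> [1, 1, -8]
DUP     -> [1, 1, -8, -8]
ADD     -> [1, 1, -16]
PUSH 2  -> [1, 1, -16, 2]
MUL     -> [1, 1, -32]
ROT     -> [1, -32, 1]
SUB     -> [1, -33]
NEG     -> [1, 33]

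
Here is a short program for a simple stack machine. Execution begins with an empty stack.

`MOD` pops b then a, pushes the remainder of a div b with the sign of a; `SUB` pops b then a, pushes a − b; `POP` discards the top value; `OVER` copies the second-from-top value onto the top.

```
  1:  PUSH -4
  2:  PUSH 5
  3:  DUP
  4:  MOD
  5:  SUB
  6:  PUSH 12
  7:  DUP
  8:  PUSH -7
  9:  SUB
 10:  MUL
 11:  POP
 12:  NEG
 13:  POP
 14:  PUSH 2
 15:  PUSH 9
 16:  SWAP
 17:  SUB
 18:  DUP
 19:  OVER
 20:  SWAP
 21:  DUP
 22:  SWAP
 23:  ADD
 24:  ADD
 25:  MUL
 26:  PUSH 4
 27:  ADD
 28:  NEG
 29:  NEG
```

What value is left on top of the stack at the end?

PUSH -4 → -4
PUSH 5  → -4 5
DUP     → -4 5 5
MOD     → -4 0
SUB     → -4
PUSH 12 → -4 12
DUP     → -4 12 12
PUSH -7 → -4 12 12 -7
SUB     → -4 12 19
MUL     → -4 228
POP     → -4
NEG     → 4
POP     → (empty)
PUSH 2  → 2
PUSH 9  → 2 9
SWAP    → 9 2
SUB     → 7
DUP     → 7 7
OVER    → 7 7 7
SWAP    → 7 7 7
DUP     → 7 7 7 7
SWAP    → 7 7 7 7
ADD     → 7 7 14
ADD     → 7 21
MUL     → 147
PUSH 4  → 147 4
ADD     → 151
NEG     → -151
NEG     → 151

151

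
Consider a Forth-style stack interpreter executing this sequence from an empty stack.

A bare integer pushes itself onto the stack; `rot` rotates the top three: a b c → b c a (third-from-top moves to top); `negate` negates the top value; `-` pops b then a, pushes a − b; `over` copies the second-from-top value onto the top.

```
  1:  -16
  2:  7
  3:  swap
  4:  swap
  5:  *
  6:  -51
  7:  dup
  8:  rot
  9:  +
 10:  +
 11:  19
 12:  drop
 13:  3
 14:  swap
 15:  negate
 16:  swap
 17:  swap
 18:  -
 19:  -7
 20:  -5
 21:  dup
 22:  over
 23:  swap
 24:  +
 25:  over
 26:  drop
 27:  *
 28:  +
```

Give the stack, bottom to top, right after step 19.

-16     [-16]
7       [-16, 7]
swap    [7, -16]
swap    [-16, 7]
*       [-112]
-51     [-112, -51]
dup     [-112, -51, -51]
rot     [-51, -51, -112]
+       [-51, -163]
+       [-214]
19      [-214, 19]
drop    [-214]
3       [-214, 3]
swap    [3, -214]
negate  [3, 214]
swap    [214, 3]
swap    [3, 214]
-       [-211]
-7      [-211, -7]

[-211, -7]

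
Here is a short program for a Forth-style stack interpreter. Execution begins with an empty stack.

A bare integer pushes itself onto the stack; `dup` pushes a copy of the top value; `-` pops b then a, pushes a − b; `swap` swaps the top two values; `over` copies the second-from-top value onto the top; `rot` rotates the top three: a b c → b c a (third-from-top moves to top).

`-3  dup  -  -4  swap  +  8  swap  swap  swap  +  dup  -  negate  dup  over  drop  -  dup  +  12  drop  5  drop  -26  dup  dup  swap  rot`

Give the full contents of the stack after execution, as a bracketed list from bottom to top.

[0, -26, -26, -26]

-3      [-3]
dup     [-3, -3]
-       [0]
-4      [0, -4]
swap    [-4, 0]
+       [-4]
8       [-4, 8]
swap    [8, -4]
swap    [-4, 8]
swap    [8, -4]
+       [4]
dup     [4, 4]
-       [0]
negate  [0]
dup     [0, 0]
over    [0, 0, 0]
drop    [0, 0]
-       [0]
dup     [0, 0]
+       [0]
12      [0, 12]
drop    [0]
5       [0, 5]
drop    [0]
-26     [0, -26]
dup     [0, -26, -26]
dup     [0, -26, -26, -26]
swap    [0, -26, -26, -26]
rot     [0, -26, -26, -26]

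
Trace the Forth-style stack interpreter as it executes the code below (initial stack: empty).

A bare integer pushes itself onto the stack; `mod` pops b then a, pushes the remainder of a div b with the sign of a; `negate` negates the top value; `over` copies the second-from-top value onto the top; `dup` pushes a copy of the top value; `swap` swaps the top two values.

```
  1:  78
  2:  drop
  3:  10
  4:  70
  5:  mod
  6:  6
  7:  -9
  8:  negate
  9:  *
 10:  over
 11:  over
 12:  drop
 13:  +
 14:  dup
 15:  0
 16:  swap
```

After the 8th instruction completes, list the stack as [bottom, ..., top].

[10, 6, 9]

78     : 78
drop   : (empty)
10     : 10
70     : 10 70
mod    : 10
6      : 10 6
-9     : 10 6 -9
negate : 10 6 9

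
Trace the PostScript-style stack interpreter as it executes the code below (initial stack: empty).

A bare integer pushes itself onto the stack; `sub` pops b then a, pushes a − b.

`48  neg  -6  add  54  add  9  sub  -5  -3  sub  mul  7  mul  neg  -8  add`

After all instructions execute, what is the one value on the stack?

48   48
neg  -48
-6   -48 -6
add  -54
54   -54 54
add  0
9    0 9
sub  -9
-5   -9 -5
-3   -9 -5 -3
sub  -9 -2
mul  18
7    18 7
mul  126
neg  -126
-8   -126 -8
add  -134

-134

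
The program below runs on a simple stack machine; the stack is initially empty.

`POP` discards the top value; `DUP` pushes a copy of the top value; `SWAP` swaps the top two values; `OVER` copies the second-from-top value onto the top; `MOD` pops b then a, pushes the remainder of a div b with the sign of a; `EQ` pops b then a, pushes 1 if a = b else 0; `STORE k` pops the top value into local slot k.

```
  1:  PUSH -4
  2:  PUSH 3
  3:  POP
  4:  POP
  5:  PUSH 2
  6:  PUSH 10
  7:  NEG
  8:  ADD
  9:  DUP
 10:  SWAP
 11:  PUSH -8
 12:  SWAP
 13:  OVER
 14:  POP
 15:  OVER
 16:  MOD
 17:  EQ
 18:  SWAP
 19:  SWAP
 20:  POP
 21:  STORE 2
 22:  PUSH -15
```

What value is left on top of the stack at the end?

-15

PUSH -4   -4
PUSH 3    -4 3
POP       -4
POP       (empty)
PUSH 2    2
PUSH 10   2 10
NEG       2 -10
ADD       -8
DUP       -8 -8
SWAP      -8 -8
PUSH -8   -8 -8 -8
SWAP      -8 -8 -8
OVER      -8 -8 -8 -8
POP       -8 -8 -8
OVER      -8 -8 -8 -8
MOD       -8 -8 0
EQ        -8 0
SWAP      0 -8
SWAP      -8 0
POP       -8
STORE 2   (empty)
PUSH -15  -15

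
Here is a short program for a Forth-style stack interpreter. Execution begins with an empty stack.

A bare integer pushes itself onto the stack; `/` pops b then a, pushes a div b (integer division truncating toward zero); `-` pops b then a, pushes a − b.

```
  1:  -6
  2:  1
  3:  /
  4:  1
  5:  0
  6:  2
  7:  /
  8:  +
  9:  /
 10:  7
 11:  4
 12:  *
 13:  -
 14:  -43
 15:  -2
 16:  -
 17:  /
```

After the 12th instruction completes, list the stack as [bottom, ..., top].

[-6, 28]

-6 : [-6]
1  : [-6, 1]
/  : [-6]
1  : [-6, 1]
0  : [-6, 1, 0]
2  : [-6, 1, 0, 2]
/  : [-6, 1, 0]
+  : [-6, 1]
/  : [-6]
7  : [-6, 7]
4  : [-6, 7, 4]
*  : [-6, 28]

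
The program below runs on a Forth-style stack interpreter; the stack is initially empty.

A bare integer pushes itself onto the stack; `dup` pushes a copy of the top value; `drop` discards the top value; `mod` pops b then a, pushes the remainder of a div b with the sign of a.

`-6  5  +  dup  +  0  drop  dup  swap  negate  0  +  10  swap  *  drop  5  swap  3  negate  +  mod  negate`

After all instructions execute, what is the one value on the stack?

-6     → -6
5      → -6 5
+      → -1
dup    → -1 -1
+      → -2
0      → -2 0
drop   → -2
dup    → -2 -2
swap   → -2 -2
negate → -2 2
0      → -2 2 0
+      → -2 2
10     → -2 2 10
swap   → -2 10 2
*      → -2 20
drop   → -2
5      → -2 5
swap   → 5 -2
3      → 5 -2 3
negate → 5 -2 -3
+      → 5 -5
mod    → 0
negate → 0

0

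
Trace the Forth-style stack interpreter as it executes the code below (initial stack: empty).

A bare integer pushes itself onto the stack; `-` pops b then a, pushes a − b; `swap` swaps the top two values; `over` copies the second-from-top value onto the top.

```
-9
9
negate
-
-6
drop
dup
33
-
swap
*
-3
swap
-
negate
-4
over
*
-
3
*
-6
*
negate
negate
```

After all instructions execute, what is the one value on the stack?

-9      [-9]
9       [-9, 9]
negate  [-9, -9]
-       [0]
-6      [0, -6]
drop    [0]
dup     [0, 0]
33      [0, 0, 33]
-       [0, -33]
swap    [-33, 0]
*       [0]
-3      [0, -3]
swap    [-3, 0]
-       [-3]
negate  [3]
-4      [3, -4]
over    [3, -4, 3]
*       [3, -12]
-       [15]
3       [15, 3]
*       [45]
-6      [45, -6]
*       [-270]
negate  [270]
negate  [-270]

-270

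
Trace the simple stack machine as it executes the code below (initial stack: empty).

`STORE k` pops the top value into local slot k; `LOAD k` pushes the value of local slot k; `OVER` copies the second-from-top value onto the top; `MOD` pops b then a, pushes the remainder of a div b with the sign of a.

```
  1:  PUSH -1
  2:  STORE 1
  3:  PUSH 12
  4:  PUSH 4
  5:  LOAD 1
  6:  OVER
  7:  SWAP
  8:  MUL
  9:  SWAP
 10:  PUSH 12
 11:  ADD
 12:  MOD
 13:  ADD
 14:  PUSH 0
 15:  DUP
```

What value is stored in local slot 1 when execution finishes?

-1

PUSH -1 -> -1
STORE 1 -> (empty)
PUSH 12 -> 12
PUSH 4  -> 12 4
LOAD 1  -> 12 4 -1
OVER    -> 12 4 -1 4
SWAP    -> 12 4 4 -1
MUL     -> 12 4 -4
SWAP    -> 12 -4 4
PUSH 12 -> 12 -4 4 12
ADD     -> 12 -4 16
MOD     -> 12 -4
ADD     -> 8
PUSH 0  -> 8 0
DUP     -> 8 0 0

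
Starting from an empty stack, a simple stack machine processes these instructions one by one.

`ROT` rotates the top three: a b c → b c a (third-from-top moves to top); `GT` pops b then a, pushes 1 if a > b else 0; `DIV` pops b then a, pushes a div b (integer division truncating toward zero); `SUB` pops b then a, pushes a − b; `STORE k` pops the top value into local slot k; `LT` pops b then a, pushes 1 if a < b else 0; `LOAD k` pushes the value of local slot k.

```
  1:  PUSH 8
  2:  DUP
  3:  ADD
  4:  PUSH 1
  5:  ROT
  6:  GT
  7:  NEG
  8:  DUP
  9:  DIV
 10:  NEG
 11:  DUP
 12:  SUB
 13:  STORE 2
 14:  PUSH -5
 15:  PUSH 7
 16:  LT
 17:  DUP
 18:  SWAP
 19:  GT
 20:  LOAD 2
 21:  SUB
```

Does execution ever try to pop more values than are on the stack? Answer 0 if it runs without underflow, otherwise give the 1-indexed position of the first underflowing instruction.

PUSH 8 -> 8
DUP    -> 8 8
ADD    -> 16
PUSH 1 -> 16 1
ROT  — needs 3 operands, stack has 2 → underflow

5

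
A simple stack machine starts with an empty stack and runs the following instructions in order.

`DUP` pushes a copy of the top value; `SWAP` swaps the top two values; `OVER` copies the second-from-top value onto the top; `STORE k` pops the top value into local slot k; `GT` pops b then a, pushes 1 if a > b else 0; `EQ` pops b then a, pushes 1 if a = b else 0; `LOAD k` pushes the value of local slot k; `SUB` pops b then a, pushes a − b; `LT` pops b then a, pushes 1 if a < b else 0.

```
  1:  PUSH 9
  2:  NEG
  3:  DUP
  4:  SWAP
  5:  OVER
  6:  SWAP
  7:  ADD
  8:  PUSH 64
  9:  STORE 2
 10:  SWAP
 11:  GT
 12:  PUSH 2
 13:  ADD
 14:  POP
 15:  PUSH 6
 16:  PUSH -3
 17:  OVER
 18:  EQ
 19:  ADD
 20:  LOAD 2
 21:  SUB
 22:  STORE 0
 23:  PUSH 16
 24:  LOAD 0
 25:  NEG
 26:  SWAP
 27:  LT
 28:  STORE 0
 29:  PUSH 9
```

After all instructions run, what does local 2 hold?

PUSH 9  -> [9]
NEG     -> [-9]
DUP     -> [-9, -9]
SWAP    -> [-9, -9]
OVER    -> [-9, -9, -9]
SWAP    -> [-9, -9, -9]
ADD     -> [-9, -18]
PUSH 64 -> [-9, -18, 64]
STORE 2 -> [-9, -18]
SWAP    -> [-18, -9]
GT      -> [0]
PUSH 2  -> [0, 2]
ADD     -> [2]
POP     -> []
PUSH 6  -> [6]
PUSH -3 -> [6, -3]
OVER    -> [6, -3, 6]
EQ      -> [6, 0]
ADD     -> [6]
LOAD 2  -> [6, 64]
SUB     -> [-58]
STORE 0 -> []
PUSH 16 -> [16]
LOAD 0  -> [16, -58]
NEG     -> [16, 58]
SWAP    -> [58, 16]
LT      -> [0]
STORE 0 -> []
PUSH 9  -> [9]

64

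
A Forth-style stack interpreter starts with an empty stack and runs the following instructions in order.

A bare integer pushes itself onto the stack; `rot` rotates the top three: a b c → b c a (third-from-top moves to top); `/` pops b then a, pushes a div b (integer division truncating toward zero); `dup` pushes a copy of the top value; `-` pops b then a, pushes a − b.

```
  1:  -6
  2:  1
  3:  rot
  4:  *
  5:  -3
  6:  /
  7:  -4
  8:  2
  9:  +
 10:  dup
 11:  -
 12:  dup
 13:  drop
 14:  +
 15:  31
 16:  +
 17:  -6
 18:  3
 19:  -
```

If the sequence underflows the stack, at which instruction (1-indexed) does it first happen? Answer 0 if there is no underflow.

3

-6 → [-6]
1  → [-6, 1]
rot  — needs 3 operands, stack has 2 → underflow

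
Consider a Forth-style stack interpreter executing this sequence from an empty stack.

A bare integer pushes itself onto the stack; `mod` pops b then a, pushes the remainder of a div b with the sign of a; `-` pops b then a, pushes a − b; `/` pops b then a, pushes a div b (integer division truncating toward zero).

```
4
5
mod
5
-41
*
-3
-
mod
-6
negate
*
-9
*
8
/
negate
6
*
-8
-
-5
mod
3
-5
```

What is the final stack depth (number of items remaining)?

4      → [4]
5      → [4, 5]
mod    → [4]
5      → [4, 5]
-41    → [4, 5, -41]
*      → [4, -205]
-3     → [4, -205, -3]
-      → [4, -202]
mod    → [4]
-6     → [4, -6]
negate → [4, 6]
*      → [24]
-9     → [24, -9]
*      → [-216]
8      → [-216, 8]
/      → [-27]
negate → [27]
6      → [27, 6]
*      → [162]
-8     → [162, -8]
-      → [170]
-5     → [170, -5]
mod    → [0]
3      → [0, 3]
-5     → [0, 3, -5]

3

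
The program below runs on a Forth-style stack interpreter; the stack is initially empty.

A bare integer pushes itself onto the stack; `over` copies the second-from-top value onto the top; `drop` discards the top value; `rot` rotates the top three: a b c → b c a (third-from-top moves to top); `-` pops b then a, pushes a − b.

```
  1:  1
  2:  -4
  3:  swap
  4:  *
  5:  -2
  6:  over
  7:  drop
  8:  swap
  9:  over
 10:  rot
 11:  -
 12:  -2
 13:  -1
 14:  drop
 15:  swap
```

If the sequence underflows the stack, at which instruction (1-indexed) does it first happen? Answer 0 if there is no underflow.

1    : [1]
-4   : [1, -4]
swap : [-4, 1]
*    : [-4]
-2   : [-4, -2]
over : [-4, -2, -4]
drop : [-4, -2]
swap : [-2, -4]
over : [-2, -4, -2]
rot  : [-4, -2, -2]
-    : [-4, 0]
-2   : [-4, 0, -2]
-1   : [-4, 0, -2, -1]
drop : [-4, 0, -2]
swap : [-4, -2, 0]

0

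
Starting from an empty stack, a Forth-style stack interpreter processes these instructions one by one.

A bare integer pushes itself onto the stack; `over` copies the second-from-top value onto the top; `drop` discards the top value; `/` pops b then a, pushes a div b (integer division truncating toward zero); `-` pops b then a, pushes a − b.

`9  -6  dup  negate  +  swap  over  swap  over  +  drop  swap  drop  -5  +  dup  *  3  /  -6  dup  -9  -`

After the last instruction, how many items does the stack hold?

3

9      : 9
-6     : 9 -6
dup    : 9 -6 -6
negate : 9 -6 6
+      : 9 0
swap   : 0 9
over   : 0 9 0
swap   : 0 0 9
over   : 0 0 9 0
+      : 0 0 9
drop   : 0 0
swap   : 0 0
drop   : 0
-5     : 0 -5
+      : -5
dup    : -5 -5
*      : 25
3      : 25 3
/      : 8
-6     : 8 -6
dup    : 8 -6 -6
-9     : 8 -6 -6 -9
-      : 8 -6 3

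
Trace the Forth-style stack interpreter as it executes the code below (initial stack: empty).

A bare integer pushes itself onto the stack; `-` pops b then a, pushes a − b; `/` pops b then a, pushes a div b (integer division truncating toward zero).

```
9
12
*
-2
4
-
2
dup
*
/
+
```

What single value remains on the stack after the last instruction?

9   -> 9
12  -> 9 12
*   -> 108
-2  -> 108 -2
4   -> 108 -2 4
-   -> 108 -6
2   -> 108 -6 2
dup -> 108 -6 2 2
*   -> 108 -6 4
/   -> 108 -1
+   -> 107

107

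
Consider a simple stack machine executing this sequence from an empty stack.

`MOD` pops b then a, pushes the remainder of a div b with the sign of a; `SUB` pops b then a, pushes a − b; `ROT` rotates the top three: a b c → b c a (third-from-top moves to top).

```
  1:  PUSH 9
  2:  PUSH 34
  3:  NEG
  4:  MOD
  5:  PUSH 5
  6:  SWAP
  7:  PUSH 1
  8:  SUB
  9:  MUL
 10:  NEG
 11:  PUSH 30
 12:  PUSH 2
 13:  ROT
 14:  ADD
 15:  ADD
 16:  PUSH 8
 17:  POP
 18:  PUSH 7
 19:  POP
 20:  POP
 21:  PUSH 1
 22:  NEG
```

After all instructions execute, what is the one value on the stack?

-1

PUSH 9   [9]
PUSH 34  [9, 34]
NEG      [9, -34]
MOD      [9]
PUSH 5   [9, 5]
SWAP     [5, 9]
PUSH 1   [5, 9, 1]
SUB      [5, 8]
MUL      [40]
NEG      [-40]
PUSH 30  [-40, 30]
PUSH 2   [-40, 30, 2]
ROT      [30, 2, -40]
ADD      [30, -38]
ADD      [-8]
PUSH 8   [-8, 8]
POP      [-8]
PUSH 7   [-8, 7]
POP      [-8]
POP      []
PUSH 1   [1]
NEG      [-1]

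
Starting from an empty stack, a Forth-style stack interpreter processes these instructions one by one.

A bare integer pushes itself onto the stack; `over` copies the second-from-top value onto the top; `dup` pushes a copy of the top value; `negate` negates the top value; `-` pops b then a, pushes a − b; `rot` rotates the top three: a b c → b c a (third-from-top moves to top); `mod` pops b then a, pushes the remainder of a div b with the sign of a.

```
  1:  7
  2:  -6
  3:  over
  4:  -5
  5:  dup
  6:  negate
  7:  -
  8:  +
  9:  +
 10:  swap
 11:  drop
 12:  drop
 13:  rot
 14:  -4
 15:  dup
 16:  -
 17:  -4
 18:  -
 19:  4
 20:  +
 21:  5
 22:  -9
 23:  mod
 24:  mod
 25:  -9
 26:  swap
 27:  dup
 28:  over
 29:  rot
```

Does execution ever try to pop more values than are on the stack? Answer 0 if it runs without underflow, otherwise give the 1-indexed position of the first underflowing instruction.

13

7       7
-6      7 -6
over    7 -6 7
-5      7 -6 7 -5
dup     7 -6 7 -5 -5
negate  7 -6 7 -5 5
-       7 -6 7 -10
+       7 -6 -3
+       7 -9
swap    -9 7
drop    -9
drop    (empty)
rot  — needs 3 operands, stack has 0 → underflow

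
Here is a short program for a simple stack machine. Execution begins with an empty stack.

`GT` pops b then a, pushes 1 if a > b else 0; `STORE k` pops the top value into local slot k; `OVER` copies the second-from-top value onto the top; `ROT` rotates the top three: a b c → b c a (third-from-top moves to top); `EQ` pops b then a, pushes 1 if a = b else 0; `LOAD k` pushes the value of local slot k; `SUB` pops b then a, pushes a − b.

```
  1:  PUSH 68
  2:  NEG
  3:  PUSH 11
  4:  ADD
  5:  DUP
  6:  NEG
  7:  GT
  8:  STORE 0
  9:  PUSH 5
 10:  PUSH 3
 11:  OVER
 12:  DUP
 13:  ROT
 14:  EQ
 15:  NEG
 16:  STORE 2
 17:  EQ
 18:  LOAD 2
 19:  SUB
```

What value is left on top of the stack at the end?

PUSH 68  [68]
NEG      [-68]
PUSH 11  [-68, 11]
ADD      [-57]
DUP      [-57, -57]
NEG      [-57, 57]
GT       [0]
STORE 0  []
PUSH 5   [5]
PUSH 3   [5, 3]
OVER     [5, 3, 5]
DUP      [5, 3, 5, 5]
ROT      [5, 5, 5, 3]
EQ       [5, 5, 0]
NEG      [5, 5, 0]
STORE 2  [5, 5]
EQ       [1]
LOAD 2   [1, 0]
SUB      [1]

1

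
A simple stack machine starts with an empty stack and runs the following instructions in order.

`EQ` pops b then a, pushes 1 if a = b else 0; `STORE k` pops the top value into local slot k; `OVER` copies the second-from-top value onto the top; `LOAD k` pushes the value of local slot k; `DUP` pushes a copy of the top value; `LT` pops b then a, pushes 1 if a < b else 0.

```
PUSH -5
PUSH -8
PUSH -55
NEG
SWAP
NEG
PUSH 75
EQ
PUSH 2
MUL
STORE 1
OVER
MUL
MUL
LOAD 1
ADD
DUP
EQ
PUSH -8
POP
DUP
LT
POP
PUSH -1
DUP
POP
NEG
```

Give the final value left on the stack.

1

PUSH -5   -5
PUSH -8   -5 -8
PUSH -55  -5 -8 -55
NEG       -5 -8 55
SWAP      -5 55 -8
NEG       -5 55 8
PUSH 75   -5 55 8 75
EQ        -5 55 0
PUSH 2    -5 55 0 2
MUL       -5 55 0
STORE 1   -5 55
OVER      -5 55 -5
MUL       -5 -275
MUL       1375
LOAD 1    1375 0
ADD       1375
DUP       1375 1375
EQ        1
PUSH -8   1 -8
POP       1
DUP       1 1
LT        0
POP       (empty)
PUSH -1   -1
DUP       -1 -1
POP       -1
NEG       1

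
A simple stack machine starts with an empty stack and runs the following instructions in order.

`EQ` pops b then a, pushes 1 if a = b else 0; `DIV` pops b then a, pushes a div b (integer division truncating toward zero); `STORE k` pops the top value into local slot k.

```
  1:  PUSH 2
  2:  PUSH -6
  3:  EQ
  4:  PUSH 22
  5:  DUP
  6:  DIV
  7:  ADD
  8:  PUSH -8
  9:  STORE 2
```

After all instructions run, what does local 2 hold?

PUSH 2  : [2]
PUSH -6 : [2, -6]
EQ      : [0]
PUSH 22 : [0, 22]
DUP     : [0, 22, 22]
DIV     : [0, 1]
ADD     : [1]
PUSH -8 : [1, -8]
STORE 2 : [1]

-8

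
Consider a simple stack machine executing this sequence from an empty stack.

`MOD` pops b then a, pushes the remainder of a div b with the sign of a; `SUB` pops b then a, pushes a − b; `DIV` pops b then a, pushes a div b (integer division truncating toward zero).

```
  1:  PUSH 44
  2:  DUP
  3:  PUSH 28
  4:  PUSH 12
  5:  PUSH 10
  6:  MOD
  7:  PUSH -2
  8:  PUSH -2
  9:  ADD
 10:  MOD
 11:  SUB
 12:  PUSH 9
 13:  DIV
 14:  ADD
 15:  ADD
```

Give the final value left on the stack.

90

PUSH 44 → [44]
DUP     → [44, 44]
PUSH 28 → [44, 44, 28]
PUSH 12 → [44, 44, 28, 12]
PUSH 10 → [44, 44, 28, 12, 10]
MOD     → [44, 44, 28, 2]
PUSH -2 → [44, 44, 28, 2, -2]
PUSH -2 → [44, 44, 28, 2, -2, -2]
ADD     → [44, 44, 28, 2, -4]
MOD     → [44, 44, 28, 2]
SUB     → [44, 44, 26]
PUSH 9  → [44, 44, 26, 9]
DIV     → [44, 44, 2]
ADD     → [44, 46]
ADD     → [90]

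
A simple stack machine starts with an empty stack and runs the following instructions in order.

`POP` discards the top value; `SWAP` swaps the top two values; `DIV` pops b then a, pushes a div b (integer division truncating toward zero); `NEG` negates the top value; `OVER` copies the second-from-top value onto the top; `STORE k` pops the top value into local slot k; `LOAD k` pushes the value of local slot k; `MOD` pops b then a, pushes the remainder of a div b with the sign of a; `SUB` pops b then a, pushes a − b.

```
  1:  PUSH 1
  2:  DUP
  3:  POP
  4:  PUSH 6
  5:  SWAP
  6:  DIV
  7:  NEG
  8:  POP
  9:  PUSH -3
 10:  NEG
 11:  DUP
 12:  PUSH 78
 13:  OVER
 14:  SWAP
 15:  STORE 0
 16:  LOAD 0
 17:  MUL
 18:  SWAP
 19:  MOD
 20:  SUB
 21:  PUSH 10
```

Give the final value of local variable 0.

78

PUSH 1   [1]
DUP      [1, 1]
POP      [1]
PUSH 6   [1, 6]
SWAP     [6, 1]
DIV      [6]
NEG      [-6]
POP      []
PUSH -3  [-3]
NEG      [3]
DUP      [3, 3]
PUSH 78  [3, 3, 78]
OVER     [3, 3, 78, 3]
SWAP     [3, 3, 3, 78]
STORE 0  [3, 3, 3]
LOAD 0   [3, 3, 3, 78]
MUL      [3, 3, 234]
SWAP     [3, 234, 3]
MOD      [3, 0]
SUB      [3]
PUSH 10  [3, 10]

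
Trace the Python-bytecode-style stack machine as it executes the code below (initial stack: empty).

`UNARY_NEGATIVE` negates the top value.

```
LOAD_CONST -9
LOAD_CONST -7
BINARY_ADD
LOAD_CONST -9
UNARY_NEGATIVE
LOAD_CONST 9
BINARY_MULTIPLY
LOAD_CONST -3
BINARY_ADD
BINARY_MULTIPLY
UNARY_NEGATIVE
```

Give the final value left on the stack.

1248

LOAD_CONST -9   -> -9
LOAD_CONST -7   -> -9 -7
BINARY_ADD      -> -16
LOAD_CONST -9   -> -16 -9
UNARY_NEGATIVE  -> -16 9
LOAD_CONST 9    -> -16 9 9
BINARY_MULTIPLY -> -16 81
LOAD_CONST -3   -> -16 81 -3
BINARY_ADD      -> -16 78
BINARY_MULTIPLY -> -1248
UNARY_NEGATIVE  -> 1248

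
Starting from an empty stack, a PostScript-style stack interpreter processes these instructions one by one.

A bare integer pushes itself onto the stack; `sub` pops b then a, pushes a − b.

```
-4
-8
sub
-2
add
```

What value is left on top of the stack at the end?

-4  → [-4]
-8  → [-4, -8]
sub → [4]
-2  → [4, -2]
add → [2]

2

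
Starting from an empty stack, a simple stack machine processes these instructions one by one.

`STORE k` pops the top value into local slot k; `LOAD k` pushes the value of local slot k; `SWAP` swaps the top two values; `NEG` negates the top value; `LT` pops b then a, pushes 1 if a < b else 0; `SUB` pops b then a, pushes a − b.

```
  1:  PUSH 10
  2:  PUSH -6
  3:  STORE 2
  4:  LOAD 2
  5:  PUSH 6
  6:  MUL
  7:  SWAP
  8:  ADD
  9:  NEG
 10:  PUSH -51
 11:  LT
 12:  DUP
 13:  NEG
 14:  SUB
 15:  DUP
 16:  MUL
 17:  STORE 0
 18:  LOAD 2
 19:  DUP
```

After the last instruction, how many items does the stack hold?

PUSH 10   [10]
PUSH -6   [10, -6]
STORE 2   [10]
LOAD 2    [10, -6]
PUSH 6    [10, -6, 6]
MUL       [10, -36]
SWAP      [-36, 10]
ADD       [-26]
NEG       [26]
PUSH -51  [26, -51]
LT        [0]
DUP       [0, 0]
NEG       [0, 0]
SUB       [0]
DUP       [0, 0]
MUL       [0]
STORE 0   []
LOAD 2    [-6]
DUP       [-6, -6]

2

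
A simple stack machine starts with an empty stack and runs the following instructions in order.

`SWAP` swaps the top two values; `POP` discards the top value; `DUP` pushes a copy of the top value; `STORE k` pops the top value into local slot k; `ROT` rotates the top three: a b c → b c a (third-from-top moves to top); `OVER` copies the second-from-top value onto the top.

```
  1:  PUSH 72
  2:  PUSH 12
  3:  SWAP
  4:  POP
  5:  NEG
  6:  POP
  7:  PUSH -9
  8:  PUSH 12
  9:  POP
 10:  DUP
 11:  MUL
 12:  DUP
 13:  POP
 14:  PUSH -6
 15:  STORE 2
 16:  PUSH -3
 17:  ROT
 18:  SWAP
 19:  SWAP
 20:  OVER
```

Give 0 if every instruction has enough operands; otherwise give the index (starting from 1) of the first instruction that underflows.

17

PUSH 72 → [72]
PUSH 12 → [72, 12]
SWAP    → [12, 72]
POP     → [12]
NEG     → [-12]
POP     → []
PUSH -9 → [-9]
PUSH 12 → [-9, 12]
POP     → [-9]
DUP     → [-9, -9]
MUL     → [81]
DUP     → [81, 81]
POP     → [81]
PUSH -6 → [81, -6]
STORE 2 → [81]
PUSH -3 → [81, -3]
ROT  — needs 3 operands, stack has 2 → underflow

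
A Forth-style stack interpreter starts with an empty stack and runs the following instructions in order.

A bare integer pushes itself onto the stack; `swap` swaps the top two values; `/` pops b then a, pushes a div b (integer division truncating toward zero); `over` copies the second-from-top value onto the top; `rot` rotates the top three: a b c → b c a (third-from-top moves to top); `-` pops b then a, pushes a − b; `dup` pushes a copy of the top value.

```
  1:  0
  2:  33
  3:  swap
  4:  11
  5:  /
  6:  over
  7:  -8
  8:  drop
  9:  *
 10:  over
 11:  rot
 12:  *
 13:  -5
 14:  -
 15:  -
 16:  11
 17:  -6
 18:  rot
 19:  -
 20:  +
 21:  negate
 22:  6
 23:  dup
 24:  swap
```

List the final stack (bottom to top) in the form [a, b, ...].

[-1099, 6, 6]

0      → 0
33     → 0 33
swap   → 33 0
11     → 33 0 11
/      → 33 0
over   → 33 0 33
-8     → 33 0 33 -8
drop   → 33 0 33
*      → 33 0
over   → 33 0 33
rot    → 0 33 33
*      → 0 1089
-5     → 0 1089 -5
-      → 0 1094
-      → -1094
11     → -1094 11
-6     → -1094 11 -6
rot    → 11 -6 -1094
-      → 11 1088
+      → 1099
negate → -1099
6      → -1099 6
dup    → -1099 6 6
swap   → -1099 6 6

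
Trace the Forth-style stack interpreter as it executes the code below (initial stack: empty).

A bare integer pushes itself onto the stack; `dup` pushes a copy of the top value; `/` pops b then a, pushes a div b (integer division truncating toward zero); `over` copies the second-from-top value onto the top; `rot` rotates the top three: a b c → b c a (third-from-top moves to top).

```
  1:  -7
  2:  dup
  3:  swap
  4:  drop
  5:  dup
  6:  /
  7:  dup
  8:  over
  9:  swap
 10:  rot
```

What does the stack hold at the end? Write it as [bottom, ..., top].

-7    -7
dup   -7 -7
swap  -7 -7
drop  -7
dup   -7 -7
/     1
dup   1 1
over  1 1 1
swap  1 1 1
rot   1 1 1

[1, 1, 1]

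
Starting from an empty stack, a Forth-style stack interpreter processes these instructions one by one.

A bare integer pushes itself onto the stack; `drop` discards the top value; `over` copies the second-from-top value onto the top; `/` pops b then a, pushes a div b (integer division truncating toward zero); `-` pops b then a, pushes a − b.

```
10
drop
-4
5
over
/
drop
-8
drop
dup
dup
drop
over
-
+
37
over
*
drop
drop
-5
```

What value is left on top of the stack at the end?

10    10
drop  (empty)
-4    -4
5     -4 5
over  -4 5 -4
/     -4 -1
drop  -4
-8    -4 -8
drop  -4
dup   -4 -4
dup   -4 -4 -4
drop  -4 -4
over  -4 -4 -4
-     -4 0
+     -4
37    -4 37
over  -4 37 -4
*     -4 -148
drop  -4
drop  (empty)
-5    -5

-5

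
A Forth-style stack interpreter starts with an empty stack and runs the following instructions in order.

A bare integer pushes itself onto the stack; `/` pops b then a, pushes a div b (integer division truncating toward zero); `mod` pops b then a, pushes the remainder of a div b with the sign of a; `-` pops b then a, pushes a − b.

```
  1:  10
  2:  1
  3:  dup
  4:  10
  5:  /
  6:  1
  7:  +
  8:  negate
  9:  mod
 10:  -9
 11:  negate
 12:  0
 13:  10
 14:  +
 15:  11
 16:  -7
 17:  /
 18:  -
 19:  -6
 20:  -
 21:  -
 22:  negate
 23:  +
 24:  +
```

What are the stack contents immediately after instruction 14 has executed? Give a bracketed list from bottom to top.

[10, 0, 9, 10]

10     → 10
1      → 10 1
dup    → 10 1 1
10     → 10 1 1 10
/      → 10 1 0
1      → 10 1 0 1
+      → 10 1 1
negate → 10 1 -1
mod    → 10 0
-9     → 10 0 -9
negate → 10 0 9
0      → 10 0 9 0
10     → 10 0 9 0 10
+      → 10 0 9 10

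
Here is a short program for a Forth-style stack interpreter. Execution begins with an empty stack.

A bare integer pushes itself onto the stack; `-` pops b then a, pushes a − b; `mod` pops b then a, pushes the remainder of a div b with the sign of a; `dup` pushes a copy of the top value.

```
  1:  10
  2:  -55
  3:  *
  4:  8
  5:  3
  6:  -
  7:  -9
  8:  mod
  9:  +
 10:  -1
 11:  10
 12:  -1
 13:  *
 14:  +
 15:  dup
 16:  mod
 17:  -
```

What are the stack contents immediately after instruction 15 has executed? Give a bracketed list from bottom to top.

[-545, -11, -11]

10   [10]
-55  [10, -55]
*    [-550]
8    [-550, 8]
3    [-550, 8, 3]
-    [-550, 5]
-9   [-550, 5, -9]
mod  [-550, 5]
+    [-545]
-1   [-545, -1]
10   [-545, -1, 10]
-1   [-545, -1, 10, -1]
*    [-545, -1, -10]
+    [-545, -11]
dup  [-545, -11, -11]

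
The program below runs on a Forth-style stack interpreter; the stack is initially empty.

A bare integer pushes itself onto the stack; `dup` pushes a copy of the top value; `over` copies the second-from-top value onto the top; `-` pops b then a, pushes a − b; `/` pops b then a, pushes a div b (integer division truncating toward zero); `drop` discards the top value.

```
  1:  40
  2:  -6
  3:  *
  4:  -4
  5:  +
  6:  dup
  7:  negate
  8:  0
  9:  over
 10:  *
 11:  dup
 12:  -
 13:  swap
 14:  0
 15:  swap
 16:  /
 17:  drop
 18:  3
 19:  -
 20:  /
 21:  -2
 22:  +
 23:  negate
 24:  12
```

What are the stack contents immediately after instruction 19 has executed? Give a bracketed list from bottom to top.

40      [40]
-6      [40, -6]
*       [-240]
-4      [-240, -4]
+       [-244]
dup     [-244, -244]
negate  [-244, 244]
0       [-244, 244, 0]
over    [-244, 244, 0, 244]
*       [-244, 244, 0]
dup     [-244, 244, 0, 0]
-       [-244, 244, 0]
swap    [-244, 0, 244]
0       [-244, 0, 244, 0]
swap    [-244, 0, 0, 244]
/       [-244, 0, 0]
drop    [-244, 0]
3       [-244, 0, 3]
-       [-244, -3]

[-244, -3]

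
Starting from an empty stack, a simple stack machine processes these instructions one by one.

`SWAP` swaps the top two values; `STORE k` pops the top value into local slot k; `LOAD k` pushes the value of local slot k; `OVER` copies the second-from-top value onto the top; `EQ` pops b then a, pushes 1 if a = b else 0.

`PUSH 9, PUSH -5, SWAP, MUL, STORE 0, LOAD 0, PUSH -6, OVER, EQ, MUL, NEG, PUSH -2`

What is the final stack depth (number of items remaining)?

PUSH 9   9
PUSH -5  9 -5
SWAP     -5 9
MUL      -45
STORE 0  (empty)
LOAD 0   -45
PUSH -6  -45 -6
OVER     -45 -6 -45
EQ       -45 0
MUL      0
NEG      0
PUSH -2  0 -2

2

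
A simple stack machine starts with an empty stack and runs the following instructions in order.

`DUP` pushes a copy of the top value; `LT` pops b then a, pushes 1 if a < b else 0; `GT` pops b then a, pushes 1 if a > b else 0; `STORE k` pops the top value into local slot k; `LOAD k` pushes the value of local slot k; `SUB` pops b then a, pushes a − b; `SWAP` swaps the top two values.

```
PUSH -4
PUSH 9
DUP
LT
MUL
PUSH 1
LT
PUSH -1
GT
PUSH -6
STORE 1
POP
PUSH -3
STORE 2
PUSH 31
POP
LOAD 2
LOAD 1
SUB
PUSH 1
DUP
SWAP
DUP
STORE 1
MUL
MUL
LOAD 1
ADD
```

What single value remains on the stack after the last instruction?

4

PUSH -4 → [-4]
PUSH 9  → [-4, 9]
DUP     → [-4, 9, 9]
LT      → [-4, 0]
MUL     → [0]
PUSH 1  → [0, 1]
LT      → [1]
PUSH -1 → [1, -1]
GT      → [1]
PUSH -6 → [1, -6]
STORE 1 → [1]
POP     → []
PUSH -3 → [-3]
STORE 2 → []
PUSH 31 → [31]
POP     → []
LOAD 2  → [-3]
LOAD 1  → [-3, -6]
SUB     → [3]
PUSH 1  → [3, 1]
DUP     → [3, 1, 1]
SWAP    → [3, 1, 1]
DUP     → [3, 1, 1, 1]
STORE 1 → [3, 1, 1]
MUL     → [3, 1]
MUL     → [3]
LOAD 1  → [3, 1]
ADD     → [4]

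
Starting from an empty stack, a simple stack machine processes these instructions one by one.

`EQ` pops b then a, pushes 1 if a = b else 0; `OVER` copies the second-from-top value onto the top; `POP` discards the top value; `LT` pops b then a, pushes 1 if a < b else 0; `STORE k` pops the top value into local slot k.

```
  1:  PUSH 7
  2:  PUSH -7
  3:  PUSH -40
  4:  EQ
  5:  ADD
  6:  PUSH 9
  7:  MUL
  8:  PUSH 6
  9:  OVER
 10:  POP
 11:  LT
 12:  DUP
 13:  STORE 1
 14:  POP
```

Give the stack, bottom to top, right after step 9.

[63, 6, 63]

PUSH 7   -> [7]
PUSH -7  -> [7, -7]
PUSH -40 -> [7, -7, -40]
EQ       -> [7, 0]
ADD      -> [7]
PUSH 9   -> [7, 9]
MUL      -> [63]
PUSH 6   -> [63, 6]
OVER     -> [63, 6, 63]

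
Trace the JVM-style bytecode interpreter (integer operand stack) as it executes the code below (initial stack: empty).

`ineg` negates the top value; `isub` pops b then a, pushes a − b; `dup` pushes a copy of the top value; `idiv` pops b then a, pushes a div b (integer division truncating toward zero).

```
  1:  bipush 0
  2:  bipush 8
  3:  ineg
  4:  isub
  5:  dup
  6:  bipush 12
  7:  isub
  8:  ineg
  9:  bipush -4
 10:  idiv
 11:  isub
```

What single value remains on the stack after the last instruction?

9

bipush 0  → [0]
bipush 8  → [0, 8]
ineg      → [0, -8]
isub      → [8]
dup       → [8, 8]
bipush 12 → [8, 8, 12]
isub      → [8, -4]
ineg      → [8, 4]
bipush -4 → [8, 4, -4]
idiv      → [8, -1]
isub      → [9]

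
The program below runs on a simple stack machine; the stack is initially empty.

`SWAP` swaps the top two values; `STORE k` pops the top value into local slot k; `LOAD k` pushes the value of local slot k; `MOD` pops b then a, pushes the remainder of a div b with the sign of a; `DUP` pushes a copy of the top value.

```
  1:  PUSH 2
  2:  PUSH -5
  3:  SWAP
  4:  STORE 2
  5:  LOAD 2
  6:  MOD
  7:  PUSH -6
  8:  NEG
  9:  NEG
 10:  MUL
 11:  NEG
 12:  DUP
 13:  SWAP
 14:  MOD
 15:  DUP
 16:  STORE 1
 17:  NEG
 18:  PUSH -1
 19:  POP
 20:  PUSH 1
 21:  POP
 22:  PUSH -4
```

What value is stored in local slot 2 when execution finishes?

PUSH 2  -> 2
PUSH -5 -> 2 -5
SWAP    -> -5 2
STORE 2 -> -5
LOAD 2  -> -5 2
MOD     -> -1
PUSH -6 -> -1 -6
NEG     -> -1 6
NEG     -> -1 -6
MUL     -> 6
NEG     -> -6
DUP     -> -6 -6
SWAP    -> -6 -6
MOD     -> 0
DUP     -> 0 0
STORE 1 -> 0
NEG     -> 0
PUSH -1 -> 0 -1
POP     -> 0
PUSH 1  -> 0 1
POP     -> 0
PUSH -4 -> 0 -4

2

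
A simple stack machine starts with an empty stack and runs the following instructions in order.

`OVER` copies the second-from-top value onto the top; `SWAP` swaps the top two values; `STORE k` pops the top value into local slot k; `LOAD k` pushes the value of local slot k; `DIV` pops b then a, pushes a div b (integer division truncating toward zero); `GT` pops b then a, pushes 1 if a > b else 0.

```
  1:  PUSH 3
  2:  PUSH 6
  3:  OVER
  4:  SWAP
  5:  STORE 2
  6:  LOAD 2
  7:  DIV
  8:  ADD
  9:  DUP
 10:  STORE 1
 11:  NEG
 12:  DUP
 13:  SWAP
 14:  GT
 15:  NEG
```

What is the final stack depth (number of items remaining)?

1

PUSH 3  → 3
PUSH 6  → 3 6
OVER    → 3 6 3
SWAP    → 3 3 6
STORE 2 → 3 3
LOAD 2  → 3 3 6
DIV     → 3 0
ADD     → 3
DUP     → 3 3
STORE 1 → 3
NEG     → -3
DUP     → -3 -3
SWAP    → -3 -3
GT      → 0
NEG     → 0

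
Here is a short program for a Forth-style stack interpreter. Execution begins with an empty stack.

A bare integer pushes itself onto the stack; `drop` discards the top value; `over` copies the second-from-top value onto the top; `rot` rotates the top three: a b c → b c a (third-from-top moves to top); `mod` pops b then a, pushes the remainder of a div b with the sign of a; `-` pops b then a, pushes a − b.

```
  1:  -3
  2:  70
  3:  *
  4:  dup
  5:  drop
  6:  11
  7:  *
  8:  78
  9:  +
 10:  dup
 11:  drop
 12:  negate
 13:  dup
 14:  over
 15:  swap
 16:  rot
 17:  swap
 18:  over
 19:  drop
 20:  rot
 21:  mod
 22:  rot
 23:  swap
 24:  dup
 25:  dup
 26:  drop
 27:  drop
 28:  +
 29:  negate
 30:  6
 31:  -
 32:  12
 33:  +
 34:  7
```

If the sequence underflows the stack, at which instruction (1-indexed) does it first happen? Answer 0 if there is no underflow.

22

-3     -> -3
70     -> -3 70
*      -> -210
dup    -> -210 -210
drop   -> -210
11     -> -210 11
*      -> -2310
78     -> -2310 78
+      -> -2232
dup    -> -2232 -2232
drop   -> -2232
negate -> 2232
dup    -> 2232 2232
over   -> 2232 2232 2232
swap   -> 2232 2232 2232
rot    -> 2232 2232 2232
swap   -> 2232 2232 2232
over   -> 2232 2232 2232 2232
drop   -> 2232 2232 2232
rot    -> 2232 2232 2232
mod    -> 2232 0
rot  — needs 3 operands, stack has 2 → underflow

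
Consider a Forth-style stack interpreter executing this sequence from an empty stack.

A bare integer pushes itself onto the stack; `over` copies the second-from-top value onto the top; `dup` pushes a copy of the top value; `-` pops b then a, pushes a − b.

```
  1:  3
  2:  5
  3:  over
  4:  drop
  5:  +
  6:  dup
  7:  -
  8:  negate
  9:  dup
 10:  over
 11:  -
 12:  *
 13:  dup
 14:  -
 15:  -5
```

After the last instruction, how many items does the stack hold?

3      : [3]
5      : [3, 5]
over   : [3, 5, 3]
drop   : [3, 5]
+      : [8]
dup    : [8, 8]
-      : [0]
negate : [0]
dup    : [0, 0]
over   : [0, 0, 0]
-      : [0, 0]
*      : [0]
dup    : [0, 0]
-      : [0]
-5     : [0, -5]

2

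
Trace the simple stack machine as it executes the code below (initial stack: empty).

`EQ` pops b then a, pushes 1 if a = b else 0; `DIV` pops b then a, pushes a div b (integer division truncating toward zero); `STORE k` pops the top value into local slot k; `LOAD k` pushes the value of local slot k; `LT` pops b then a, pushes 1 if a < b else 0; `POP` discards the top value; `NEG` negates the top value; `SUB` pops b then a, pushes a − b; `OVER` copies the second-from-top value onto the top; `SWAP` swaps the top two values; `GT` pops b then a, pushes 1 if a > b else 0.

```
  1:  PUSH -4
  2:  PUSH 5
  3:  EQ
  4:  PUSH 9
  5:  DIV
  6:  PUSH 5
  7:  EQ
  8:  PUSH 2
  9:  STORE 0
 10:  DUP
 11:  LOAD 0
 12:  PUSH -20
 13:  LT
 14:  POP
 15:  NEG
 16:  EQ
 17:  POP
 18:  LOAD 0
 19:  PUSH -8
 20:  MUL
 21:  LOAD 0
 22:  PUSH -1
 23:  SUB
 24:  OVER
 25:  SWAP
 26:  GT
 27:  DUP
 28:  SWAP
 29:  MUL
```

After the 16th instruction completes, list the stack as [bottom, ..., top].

[1]

PUSH -4  -> [-4]
PUSH 5   -> [-4, 5]
EQ       -> [0]
PUSH 9   -> [0, 9]
DIV      -> [0]
PUSH 5   -> [0, 5]
EQ       -> [0]
PUSH 2   -> [0, 2]
STORE 0  -> [0]
DUP      -> [0, 0]
LOAD 0   -> [0, 0, 2]
PUSH -20 -> [0, 0, 2, -20]
LT       -> [0, 0, 0]
POP      -> [0, 0]
NEG      -> [0, 0]
EQ       -> [1]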